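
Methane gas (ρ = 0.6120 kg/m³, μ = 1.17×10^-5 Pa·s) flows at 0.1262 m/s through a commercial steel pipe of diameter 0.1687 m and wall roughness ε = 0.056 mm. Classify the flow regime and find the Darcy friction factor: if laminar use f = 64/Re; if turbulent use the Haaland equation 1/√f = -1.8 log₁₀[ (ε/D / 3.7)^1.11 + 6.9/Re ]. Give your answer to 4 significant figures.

f ≈ 0.05747

Re = ρVD/μ = 0.612·0.1262·0.1687/1.17e-05 = 1114.
Re < 2300 → laminar, so f = 64/Re = 0.05747 (roughness is irrelevant in laminar flow).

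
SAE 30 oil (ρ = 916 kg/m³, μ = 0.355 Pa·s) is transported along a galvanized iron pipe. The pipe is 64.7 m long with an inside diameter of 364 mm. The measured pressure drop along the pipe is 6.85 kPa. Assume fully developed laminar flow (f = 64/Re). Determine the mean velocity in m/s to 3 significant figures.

V ≈ 1.23 m/s

For laminar flow, f = 64/Re with Re = ρVD/μ, so Darcy-Weisbach reduces to ΔP = 32μLV/D². Solving for V: V = ΔP·D²/(32μL) = 6850·(0.364)²/(32·0.355·64.7) = 1.235 m/s.
Check: Re = ρVD/μ = 916·1.235·0.364/0.355 = 1160 < 2300, so the laminar assumption holds.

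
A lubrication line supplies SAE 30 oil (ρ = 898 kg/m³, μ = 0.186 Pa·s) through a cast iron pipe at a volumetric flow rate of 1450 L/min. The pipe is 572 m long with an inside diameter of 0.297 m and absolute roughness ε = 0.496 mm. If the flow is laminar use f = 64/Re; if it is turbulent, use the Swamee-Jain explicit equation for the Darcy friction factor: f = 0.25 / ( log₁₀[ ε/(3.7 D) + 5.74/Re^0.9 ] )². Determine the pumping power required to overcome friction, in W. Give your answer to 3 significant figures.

P ≈ 325 W

Q = 1450 L/min = 1450/60000 = 0.02417 m³/s.
Cross-sectional area A = πD²/4 = π(0.297)²/4 = 0.06928 m²; mean velocity V = Q/A = 0.02417/0.06928 = 0.3488 m/s.
Reynolds number Re = ρVD/μ = 898 · 0.3488 · 0.297 / 0.186 = 500.2.
Re < 2300 → laminar flow, so f = 64/Re = 64/500.2 = 0.128 (the turbulent correlation is not needed).
Darcy-Weisbach: ΔP = f(L/D)(ρV²/2) = 0.128·(572/0.297)·(898·0.3488²/2) = 0.128·1926·54.64 = 1.346e+04 Pa.
Pumping power P = QΔP = 0.02417·1.346e+04 = 325.4 W = 325 W.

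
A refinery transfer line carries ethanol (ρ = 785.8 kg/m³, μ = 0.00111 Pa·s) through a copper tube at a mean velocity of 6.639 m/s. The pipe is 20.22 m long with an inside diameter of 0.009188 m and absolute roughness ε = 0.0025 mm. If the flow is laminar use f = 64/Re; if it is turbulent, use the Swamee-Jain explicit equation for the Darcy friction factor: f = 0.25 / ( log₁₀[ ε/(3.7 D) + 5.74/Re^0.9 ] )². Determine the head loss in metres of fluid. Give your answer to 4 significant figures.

Reynolds number Re = ρVD/μ = 785.8 · 6.639 · 0.009188 / 0.00111 = 4.318e+04.
Re > 4000 → turbulent. Relative roughness ε/D = 2.5e-06/0.009188 = 0.000272. Swamee-Jain: f = 0.25/(log₁₀[0.000272/3.7 + 5.74/4.318e+04^0.9])² = 0.25/(log₁₀[7.35e-05 + 0.000386])² = 0.25/(-3.337)² = 0.02245.
Darcy-Weisbach: ΔP = f(L/D)(ρV²/2) = 0.02245·(20.22/0.009188)·(785.8·6.639²/2) = 0.02245·2201·1.732e+04 = 8.555e+05 Pa.
Head loss h_f = ΔP/(ρg) = 8.555e+05/(785.8·9.81) = 111.0 m.

h_f ≈ 111.0 m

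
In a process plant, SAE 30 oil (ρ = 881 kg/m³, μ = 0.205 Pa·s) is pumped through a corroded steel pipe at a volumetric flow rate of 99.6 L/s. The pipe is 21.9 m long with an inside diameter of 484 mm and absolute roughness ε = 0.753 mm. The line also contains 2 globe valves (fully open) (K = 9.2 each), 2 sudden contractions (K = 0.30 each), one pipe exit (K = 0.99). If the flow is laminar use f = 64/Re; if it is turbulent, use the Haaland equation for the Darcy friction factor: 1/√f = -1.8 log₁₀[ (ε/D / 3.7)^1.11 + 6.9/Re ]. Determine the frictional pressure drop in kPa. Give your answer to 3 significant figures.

ΔP ≈ 2.91 kPa

Q = 99.6 L/s = 99.6/1000 = 0.0996 m³/s.
Cross-sectional area A = πD²/4 = π(0.484)²/4 = 0.184 m²; mean velocity V = Q/A = 0.0996/0.184 = 0.5414 m/s.
Reynolds number Re = ρVD/μ = 881 · 0.5414 · 0.484 / 0.205 = 1126.
Re < 2300 → laminar flow, so f = 64/Re = 64/1126 = 0.05684 (the turbulent correlation is not needed).
Total minor-loss coefficient ΣK = 2·9.2 + 2·0.3 + 1·0.99 = 20.
ΔP = [f·L/D + ΣK]·(ρV²/2) = [0.05684·21.9/0.484 + 20]·(881·0.5414²/2) = [2.572 + 20]·129.1 = 2913 Pa.
ΔP = 2913 Pa = 2.91 kPa.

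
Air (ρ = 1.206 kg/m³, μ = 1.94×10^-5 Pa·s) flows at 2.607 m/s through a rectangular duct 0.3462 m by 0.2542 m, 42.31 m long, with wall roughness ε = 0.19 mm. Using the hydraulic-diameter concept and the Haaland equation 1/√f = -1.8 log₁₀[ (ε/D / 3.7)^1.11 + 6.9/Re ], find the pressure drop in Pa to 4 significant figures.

ΔP ≈ 13.54 Pa

Hydraulic diameter D_h = 4A/P = 4·(0.3462·0.2542)/(2·(0.3462+0.2542)) = 0.352/1.201 = 0.2932 m.
Re = ρVD_h/μ = 1.206·2.607·0.2932/1.94e-05 = 4.751e+04.
ε/D_h = 0.00019/0.2932 = 0.000648; Haaland gives 1/√f = -1.8 log₁₀[6.76e-05+0.000145] = 6.609, so f = 0.02289.
ΔP = f(L/D_h)(ρV²/2) = 0.02289·42.31/0.2932·4.098 = 13.54 Pa.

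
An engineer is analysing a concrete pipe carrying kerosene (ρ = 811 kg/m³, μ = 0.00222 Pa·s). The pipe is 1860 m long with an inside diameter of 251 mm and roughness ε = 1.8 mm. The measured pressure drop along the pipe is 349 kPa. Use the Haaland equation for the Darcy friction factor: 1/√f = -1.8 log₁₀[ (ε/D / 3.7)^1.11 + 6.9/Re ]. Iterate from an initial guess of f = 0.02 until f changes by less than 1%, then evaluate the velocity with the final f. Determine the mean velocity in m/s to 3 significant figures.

Rearranging Darcy-Weisbach: V = √(2·ΔP·D/(f·L·ρ)). With ε/D = 0.0018/0.251 = 0.00717, iterate starting from f = 0.02:
  f = 0.02 → V = √(2·3.49e+05·0.251/(0.02·1860·811)) = 2.41 m/s; Re = ρVD/μ = 2.21e+05; f → 0.03436
  f = 0.03436 → V = 1.839 m/s; Re = 1.686e+05; f → 0.03445
Converged (Δf/f < 1%). With the final f = 0.03445: V = √(2·3.49e+05·0.251/(0.03445·1860·811)) = 1.836 m/s.

V ≈ 1.84 m/s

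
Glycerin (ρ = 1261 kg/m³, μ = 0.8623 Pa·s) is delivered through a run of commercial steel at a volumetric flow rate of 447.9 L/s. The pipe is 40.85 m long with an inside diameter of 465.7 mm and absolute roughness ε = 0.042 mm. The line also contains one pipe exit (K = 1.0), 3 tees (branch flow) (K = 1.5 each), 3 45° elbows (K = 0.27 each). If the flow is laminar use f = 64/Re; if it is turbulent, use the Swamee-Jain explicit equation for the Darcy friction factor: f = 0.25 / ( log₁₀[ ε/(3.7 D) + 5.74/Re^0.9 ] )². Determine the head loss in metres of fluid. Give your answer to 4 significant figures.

h_f ≈ 3.329 m

Q = 447.9 L/s = 447.9/1000 = 0.4479 m³/s.
Cross-sectional area A = πD²/4 = π(0.4657)²/4 = 0.1703 m²; mean velocity V = Q/A = 0.4479/0.1703 = 2.63 m/s.
Reynolds number Re = ρVD/μ = 1261 · 2.63 · 0.4657 / 0.862 = 1791.
Re < 2300 → laminar flow, so f = 64/Re = 64/1791 = 0.03574 (the turbulent correlation is not needed).
Total minor-loss coefficient ΣK = 1·1 + 3·1.5 + 3·0.27 = 6.31.
ΔP = [f·L/D + ΣK]·(ρV²/2) = [0.03574·40.85/0.4657 + 6.31]·(1261·2.63²/2) = [3.135 + 6.31]·4360 = 4.118e+04 Pa.
Head loss h_f = ΔP/(ρg) = 4.118e+04/(1261·9.81) = 3.329 m.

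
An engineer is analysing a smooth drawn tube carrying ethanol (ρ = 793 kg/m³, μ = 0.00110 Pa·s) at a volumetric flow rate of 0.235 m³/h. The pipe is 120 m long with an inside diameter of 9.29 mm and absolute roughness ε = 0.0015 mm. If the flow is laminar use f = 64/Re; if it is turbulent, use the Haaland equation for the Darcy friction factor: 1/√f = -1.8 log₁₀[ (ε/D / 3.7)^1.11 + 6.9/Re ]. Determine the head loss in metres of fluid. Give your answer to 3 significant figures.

Q = 0.235 m³/h = 0.235/3600 = 6.528e-05 m³/s.
Cross-sectional area A = πD²/4 = π(0.00929)²/4 = 6.778e-05 m²; mean velocity V = Q/A = 6.528e-05/6.778e-05 = 0.963 m/s.
Reynolds number Re = ρVD/μ = 793 · 0.963 · 0.00929 / 0.0011 = 6450.
Re > 4000 → turbulent. Relative roughness ε/D = 1.5e-06/0.00929 = 0.000161. Haaland: 1/√f = -1.8 log₁₀[(0.000161/3.7)^1.11 + 6.9/6450] = -1.8 log₁₀[1.45e-05 + 0.00107] = 5.337, so f = 0.03511.
Darcy-Weisbach: ΔP = f(L/D)(ρV²/2) = 0.03511·(120/0.00929)·(793·0.963²/2) = 0.03511·1.292e+04·367.7 = 1.668e+05 Pa.
Head loss h_f = ΔP/(ρg) = 1.668e+05/(793·9.81) = 21.4 m.

h_f ≈ 21.4 m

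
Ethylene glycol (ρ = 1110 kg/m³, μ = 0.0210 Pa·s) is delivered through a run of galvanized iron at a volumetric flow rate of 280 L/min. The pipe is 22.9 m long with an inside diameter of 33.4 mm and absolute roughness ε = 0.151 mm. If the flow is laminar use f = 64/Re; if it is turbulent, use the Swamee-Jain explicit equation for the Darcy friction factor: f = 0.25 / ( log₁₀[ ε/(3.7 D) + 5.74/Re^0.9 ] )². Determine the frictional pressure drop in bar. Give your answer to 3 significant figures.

ΔP ≈ 4.11 bar

Q = 280 L/min = 280/60000 = 0.004667 m³/s.
Cross-sectional area A = πD²/4 = π(0.0334)²/4 = 0.0008762 m²; mean velocity V = Q/A = 0.004667/0.0008762 = 5.326 m/s.
Reynolds number Re = ρVD/μ = 1110 · 5.326 · 0.0334 / 0.021 = 9403.
Re > 4000 → turbulent. Relative roughness ε/D = 0.000151/0.0334 = 0.00452. Swamee-Jain: f = 0.25/(log₁₀[0.00452/3.7 + 5.74/9403^0.9])² = 0.25/(log₁₀[0.00122 + 0.00152])² = 0.25/(-2.561)² = 0.03811.
Darcy-Weisbach: ΔP = f(L/D)(ρV²/2) = 0.03811·(22.9/0.0334)·(1110·5.326²/2) = 0.03811·685.6·1.574e+04 = 4.114e+05 Pa.
ΔP = 4.114e+05 Pa = 4.11 bar.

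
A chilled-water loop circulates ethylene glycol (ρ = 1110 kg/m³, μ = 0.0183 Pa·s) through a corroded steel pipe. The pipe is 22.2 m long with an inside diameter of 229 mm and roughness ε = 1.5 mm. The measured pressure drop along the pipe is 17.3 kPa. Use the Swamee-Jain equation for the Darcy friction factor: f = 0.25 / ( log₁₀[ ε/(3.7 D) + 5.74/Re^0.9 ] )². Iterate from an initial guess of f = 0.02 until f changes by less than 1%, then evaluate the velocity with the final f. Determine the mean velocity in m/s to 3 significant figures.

V ≈ 3.02 m/s

Rearranging Darcy-Weisbach: V = √(2·ΔP·D/(f·L·ρ)). With ε/D = 0.0015/0.229 = 0.00655, iterate starting from f = 0.02:
  f = 0.02 → V = √(2·1.73e+04·0.229/(0.02·22.2·1110)) = 4.01 m/s; Re = ρVD/μ = 5.569e+04; f → 0.03474
  f = 0.03474 → V = 3.042 m/s; Re = 4.226e+04; f → 0.03521
  f = 0.03521 → V = 3.022 m/s; Re = 4.198e+04; f → 0.03522
Converged (Δf/f < 1%). With the final f = 0.03522: V = √(2·1.73e+04·0.229/(0.03522·22.2·1110)) = 3.021 m/s.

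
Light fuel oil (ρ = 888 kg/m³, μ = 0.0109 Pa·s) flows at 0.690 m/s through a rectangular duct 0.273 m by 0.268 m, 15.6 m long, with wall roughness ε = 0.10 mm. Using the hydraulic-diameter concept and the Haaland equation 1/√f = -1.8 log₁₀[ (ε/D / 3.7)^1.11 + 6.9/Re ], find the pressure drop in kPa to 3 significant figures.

Hydraulic diameter D_h = 4A/P = 4·(0.273·0.268)/(2·(0.273+0.268)) = 0.2927/1.082 = 0.2705 m.
Re = ρVD_h/μ = 888·0.69·0.2705/0.0109 = 1.52e+04.
ε/D_h = 0.0001/0.2705 = 0.00037; Haaland gives 1/√f = -1.8 log₁₀[3.63e-05+0.000454] = 5.957, so f = 0.02818.
ΔP = f(L/D_h)(ρV²/2) = 0.02818·15.6/0.2705·211.4 = 343.5 Pa.
ΔP = 0.344 kPa.

ΔP ≈ 0.344 kPa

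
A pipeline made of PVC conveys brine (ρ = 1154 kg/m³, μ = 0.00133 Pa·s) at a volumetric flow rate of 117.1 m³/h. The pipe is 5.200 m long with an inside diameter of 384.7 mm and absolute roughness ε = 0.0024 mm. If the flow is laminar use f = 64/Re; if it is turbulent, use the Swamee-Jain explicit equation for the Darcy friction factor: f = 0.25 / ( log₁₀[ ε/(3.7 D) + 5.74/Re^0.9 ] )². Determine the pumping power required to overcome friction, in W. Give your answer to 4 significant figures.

P ≈ 0.3607 W

Q = 117.1 m³/h = 117.1/3600 = 0.03253 m³/s.
Cross-sectional area A = πD²/4 = π(0.3847)²/4 = 0.1162 m²; mean velocity V = Q/A = 0.03253/0.1162 = 0.2798 m/s.
Reynolds number Re = ρVD/μ = 1154 · 0.2798 · 0.3847 / 0.00133 = 9.341e+04.
Re > 4000 → turbulent. Relative roughness ε/D = 2.4e-06/0.3847 = 6.24e-06. Swamee-Jain: f = 0.25/(log₁₀[6.24e-06/3.7 + 5.74/9.341e+04^0.9])² = 0.25/(log₁₀[1.69e-06 + 0.000193])² = 0.25/(-3.711)² = 0.01816.
Darcy-Weisbach: ΔP = f(L/D)(ρV²/2) = 0.01816·(5.2/0.3847)·(1154·0.2798²/2) = 0.01816·13.52·45.19 = 11.09 Pa.
Pumping power P = QΔP = 0.03253·11.09 = 0.36073 W = 0.3607 W.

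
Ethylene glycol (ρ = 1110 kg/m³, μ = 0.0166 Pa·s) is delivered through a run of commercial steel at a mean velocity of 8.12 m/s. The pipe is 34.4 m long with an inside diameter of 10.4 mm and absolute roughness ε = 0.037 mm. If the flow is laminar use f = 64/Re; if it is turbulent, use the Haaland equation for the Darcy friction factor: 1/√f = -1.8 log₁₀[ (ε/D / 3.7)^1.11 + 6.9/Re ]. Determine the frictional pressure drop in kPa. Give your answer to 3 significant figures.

Reynolds number Re = ρVD/μ = 1110 · 8.12 · 0.0104 / 0.0166 = 5647.
Re > 4000 → turbulent. Relative roughness ε/D = 3.7e-05/0.0104 = 0.00356. Haaland: 1/√f = -1.8 log₁₀[(0.00356/3.7)^1.11 + 6.9/5647] = -1.8 log₁₀[0.000448 + 0.00122] = 4.999, so f = 0.04001.
Darcy-Weisbach: ΔP = f(L/D)(ρV²/2) = 0.04001·(34.4/0.0104)·(1110·8.12²/2) = 0.04001·3308·3.659e+04 = 4.843e+06 Pa.
ΔP = 4.843e+06 Pa = 4840 kPa.

ΔP ≈ 4840 kPa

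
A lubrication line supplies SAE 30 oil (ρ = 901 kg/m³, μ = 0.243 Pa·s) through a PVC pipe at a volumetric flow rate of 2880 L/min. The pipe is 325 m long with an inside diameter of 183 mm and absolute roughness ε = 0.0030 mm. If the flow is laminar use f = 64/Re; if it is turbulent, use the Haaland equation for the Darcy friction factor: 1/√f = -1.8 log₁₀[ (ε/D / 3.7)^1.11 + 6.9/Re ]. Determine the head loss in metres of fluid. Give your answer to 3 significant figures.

Q = 2880 L/min = 2880/60000 = 0.048 m³/s.
Cross-sectional area A = πD²/4 = π(0.183)²/4 = 0.0263 m²; mean velocity V = Q/A = 0.048/0.0263 = 1.825 m/s.
Reynolds number Re = ρVD/μ = 901 · 1.825 · 0.183 / 0.243 = 1238.
Re < 2300 → laminar flow, so f = 64/Re = 64/1238 = 0.05168 (the turbulent correlation is not needed).
Darcy-Weisbach: ΔP = f(L/D)(ρV²/2) = 0.05168·(325/0.183)·(901·1.825²/2) = 0.05168·1776·1500 = 1.377e+05 Pa.
Head loss h_f = ΔP/(ρg) = 1.377e+05/(901·9.81) = 15.6 m.

h_f ≈ 15.6 m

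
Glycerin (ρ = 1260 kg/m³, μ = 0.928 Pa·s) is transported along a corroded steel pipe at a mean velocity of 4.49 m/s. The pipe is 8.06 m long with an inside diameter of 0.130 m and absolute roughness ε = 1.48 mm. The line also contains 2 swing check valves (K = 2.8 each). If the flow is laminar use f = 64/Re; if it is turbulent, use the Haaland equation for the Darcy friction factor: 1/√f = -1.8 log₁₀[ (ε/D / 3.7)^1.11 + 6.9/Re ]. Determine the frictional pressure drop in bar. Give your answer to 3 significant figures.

ΔP ≈ 1.35 bar

Reynolds number Re = ρVD/μ = 1260 · 4.49 · 0.13 / 0.928 = 792.5.
Re < 2300 → laminar flow, so f = 64/Re = 64/792.5 = 0.08075 (the turbulent correlation is not needed).
Total minor-loss coefficient ΣK = 2·2.8 = 5.6.
ΔP = [f·L/D + ΣK]·(ρV²/2) = [0.08075·8.06/0.13 + 5.6]·(1260·4.49²/2) = [5.007 + 5.6]·1.27e+04 = 1.347e+05 Pa.
ΔP = 1.347e+05 Pa = 1.35 bar.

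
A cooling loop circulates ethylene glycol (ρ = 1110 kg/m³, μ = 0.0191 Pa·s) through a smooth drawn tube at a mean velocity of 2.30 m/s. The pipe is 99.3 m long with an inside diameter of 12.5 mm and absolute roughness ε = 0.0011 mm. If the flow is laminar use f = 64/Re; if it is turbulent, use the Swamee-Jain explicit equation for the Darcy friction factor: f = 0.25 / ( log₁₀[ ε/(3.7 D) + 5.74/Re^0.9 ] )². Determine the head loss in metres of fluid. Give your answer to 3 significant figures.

Reynolds number Re = ρVD/μ = 1110 · 2.3 · 0.0125 / 0.0191 = 1671.
Re < 2300 → laminar flow, so f = 64/Re = 64/1671 = 0.0383 (the turbulent correlation is not needed).
Darcy-Weisbach: ΔP = f(L/D)(ρV²/2) = 0.0383·(99.3/0.0125)·(1110·2.3²/2) = 0.0383·7944·2936 = 8.934e+05 Pa.
Head loss h_f = ΔP/(ρg) = 8.934e+05/(1110·9.81) = 82.0 m.

h_f ≈ 82.0 m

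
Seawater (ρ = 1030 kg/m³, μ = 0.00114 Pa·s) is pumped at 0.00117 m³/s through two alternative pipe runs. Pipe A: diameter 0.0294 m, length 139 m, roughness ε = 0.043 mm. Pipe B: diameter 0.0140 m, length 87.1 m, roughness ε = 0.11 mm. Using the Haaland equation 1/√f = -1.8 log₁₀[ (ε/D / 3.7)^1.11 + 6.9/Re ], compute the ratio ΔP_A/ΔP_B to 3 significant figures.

ΔP_A/ΔP_B ≈ 0.0276

Pipe A: V = Q/A = 0.00117/0.0006789 = 1.723 m/s; Re = 4.578e+04; ε/D = 0.00146; Haaland → f = 0.02522; ΔP_A = f(L/D)(ρV²/2) = 1.824e+05 Pa.
Pipe B: V = Q/A = 0.00117/0.0001539 = 7.6 m/s; Re = 9.614e+04; ε/D = 0.00786; Haaland → f = 0.03573; ΔP_B = f(L/D)(ρV²/2) = 6.614e+06 Pa.
ΔP_A/ΔP_B = 1.824e+05/6.614e+06 = 0.0276.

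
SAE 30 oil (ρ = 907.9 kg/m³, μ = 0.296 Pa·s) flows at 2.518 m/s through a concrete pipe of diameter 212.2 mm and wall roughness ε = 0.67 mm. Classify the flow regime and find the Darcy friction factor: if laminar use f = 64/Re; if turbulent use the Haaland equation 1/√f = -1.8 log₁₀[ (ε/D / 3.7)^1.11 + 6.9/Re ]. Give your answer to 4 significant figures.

f ≈ 0.03905

Re = ρVD/μ = 907.9·2.518·0.2122/0.296 = 1639.
Re < 2300 → laminar, so f = 64/Re = 0.03905 (roughness is irrelevant in laminar flow).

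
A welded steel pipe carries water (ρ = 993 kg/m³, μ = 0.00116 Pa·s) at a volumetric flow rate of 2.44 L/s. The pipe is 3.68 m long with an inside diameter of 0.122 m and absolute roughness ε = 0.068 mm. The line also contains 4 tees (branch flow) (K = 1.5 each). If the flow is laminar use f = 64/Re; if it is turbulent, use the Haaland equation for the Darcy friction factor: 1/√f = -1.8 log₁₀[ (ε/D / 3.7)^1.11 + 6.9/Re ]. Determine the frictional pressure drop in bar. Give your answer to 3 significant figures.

Q = 2.44 L/s = 2.44/1000 = 0.00244 m³/s.
Cross-sectional area A = πD²/4 = π(0.122)²/4 = 0.01169 m²; mean velocity V = Q/A = 0.00244/0.01169 = 0.2087 m/s.
Reynolds number Re = ρVD/μ = 993 · 0.2087 · 0.122 / 0.00116 = 2.18e+04.
Re > 4000 → turbulent. Relative roughness ε/D = 6.8e-05/0.122 = 0.000557. Haaland: 1/√f = -1.8 log₁₀[(0.000557/3.7)^1.11 + 6.9/2.18e+04] = -1.8 log₁₀[5.72e-05 + 0.000317] = 6.169, so f = 0.02627.
Total minor-loss coefficient ΣK = 4·1.5 = 6.
ΔP = [f·L/D + ΣK]·(ρV²/2) = [0.02627·3.68/0.122 + 6]·(993·0.2087²/2) = [0.7925 + 6]·21.63 = 146.9 Pa.
ΔP = 146.9 Pa = 0.00147 bar.

ΔP ≈ 0.00147 bar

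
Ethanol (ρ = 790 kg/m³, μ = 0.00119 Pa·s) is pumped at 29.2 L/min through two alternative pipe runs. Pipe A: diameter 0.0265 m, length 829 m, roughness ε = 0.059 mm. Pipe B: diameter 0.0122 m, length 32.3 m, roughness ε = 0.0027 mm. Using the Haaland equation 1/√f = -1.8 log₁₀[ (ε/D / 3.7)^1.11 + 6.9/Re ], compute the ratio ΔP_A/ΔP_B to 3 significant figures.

ΔP_A/ΔP_B ≈ 0.712

Pipe A: V = Q/A = 0.0004867/0.0005515 = 0.8824 m/s; Re = 1.552e+04; ε/D = 0.00223; Haaland → f = 0.03114; ΔP_A = f(L/D)(ρV²/2) = 2.996e+05 Pa.
Pipe B: V = Q/A = 0.0004867/0.0001169 = 4.163 m/s; Re = 3.372e+04; ε/D = 0.000221; Haaland → f = 0.0232; ΔP_B = f(L/D)(ρV²/2) = 4.205e+05 Pa.
ΔP_A/ΔP_B = 2.996e+05/4.205e+05 = 0.712.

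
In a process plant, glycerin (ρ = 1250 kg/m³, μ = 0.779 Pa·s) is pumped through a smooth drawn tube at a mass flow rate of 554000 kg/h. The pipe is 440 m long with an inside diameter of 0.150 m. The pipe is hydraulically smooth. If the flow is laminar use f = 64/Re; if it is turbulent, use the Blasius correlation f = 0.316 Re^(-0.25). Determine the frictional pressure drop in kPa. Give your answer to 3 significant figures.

ṁ = 554000 kg/h = 554000/3600 = 153.9 kg/s.
A = πD²/4 = π(0.15)²/4 = 0.01767 m²; mean velocity V = ṁ/(ρA) = 153.9/(1250 · 0.01767) = 6.967 m/s.
Reynolds number Re = ρVD/μ = 1250 · 6.967 · 0.15 / 0.779 = 1677.
Re < 2300 → laminar flow, so f = 64/Re = 64/1677 = 0.03817 (the turbulent correlation is not needed).
Darcy-Weisbach: ΔP = f(L/D)(ρV²/2) = 0.03817·(440/0.15)·(1250·6.967²/2) = 0.03817·2933·3.033e+04 = 3.396e+06 Pa.
ΔP = 3.396e+06 Pa = 3400 kPa.

ΔP ≈ 3400 kPa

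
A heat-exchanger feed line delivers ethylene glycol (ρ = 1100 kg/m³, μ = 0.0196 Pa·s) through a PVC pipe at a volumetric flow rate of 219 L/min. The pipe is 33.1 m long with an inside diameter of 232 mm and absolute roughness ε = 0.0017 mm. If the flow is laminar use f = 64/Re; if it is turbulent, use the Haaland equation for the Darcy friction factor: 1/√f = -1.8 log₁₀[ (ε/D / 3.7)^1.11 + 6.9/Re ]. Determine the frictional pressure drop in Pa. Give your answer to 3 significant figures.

Q = 219 L/min = 219/60000 = 0.00365 m³/s.
Cross-sectional area A = πD²/4 = π(0.232)²/4 = 0.04227 m²; mean velocity V = Q/A = 0.00365/0.04227 = 0.08634 m/s.
Reynolds number Re = ρVD/μ = 1100 · 0.08634 · 0.232 / 0.0196 = 1124.
Re < 2300 → laminar flow, so f = 64/Re = 64/1124 = 0.05693 (the turbulent correlation is not needed).
Darcy-Weisbach: ΔP = f(L/D)(ρV²/2) = 0.05693·(33.1/0.232)·(1100·0.08634²/2) = 0.05693·142.7·4.1 = 33.3 Pa.

ΔP ≈ 33.3 Pa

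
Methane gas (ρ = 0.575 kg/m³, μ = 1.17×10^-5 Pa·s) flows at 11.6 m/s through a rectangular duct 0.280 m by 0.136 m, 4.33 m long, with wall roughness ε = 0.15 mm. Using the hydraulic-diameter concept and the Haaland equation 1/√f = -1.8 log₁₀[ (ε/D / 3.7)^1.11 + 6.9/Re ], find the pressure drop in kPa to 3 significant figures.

ΔP ≈ 0.0194 kPa

Hydraulic diameter D_h = 4A/P = 4·(0.28·0.136)/(2·(0.28+0.136)) = 0.1523/0.832 = 0.1831 m.
Re = ρVD_h/μ = 0.575·11.6·0.1831/1.17e-05 = 1.044e+05.
ε/D_h = 0.00015/0.1831 = 0.000819; Haaland gives 1/√f = -1.8 log₁₀[8.77e-05+6.61e-05] = 6.863, so f = 0.02123.
ΔP = f(L/D_h)(ρV²/2) = 0.02123·4.33/0.1831·38.69 = 19.42 Pa.
ΔP = 0.0194 kPa.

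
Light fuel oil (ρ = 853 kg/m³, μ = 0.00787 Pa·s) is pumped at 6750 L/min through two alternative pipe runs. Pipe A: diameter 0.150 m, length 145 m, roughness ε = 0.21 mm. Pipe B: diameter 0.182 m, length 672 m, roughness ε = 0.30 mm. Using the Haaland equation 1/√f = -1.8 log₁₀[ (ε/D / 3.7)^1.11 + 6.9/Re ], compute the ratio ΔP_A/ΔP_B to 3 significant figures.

ΔP_A/ΔP_B ≈ 0.543

Pipe A: V = Q/A = 0.1125/0.01767 = 6.366 m/s; Re = 1.035e+05; ε/D = 0.0014; Haaland → f = 0.02321; ΔP_A = f(L/D)(ρV²/2) = 3.879e+05 Pa.
Pipe B: V = Q/A = 0.1125/0.02602 = 4.324 m/s; Re = 8.53e+04; ε/D = 0.00165; Haaland → f = 0.02427; ΔP_B = f(L/D)(ρV²/2) = 7.147e+05 Pa.
ΔP_A/ΔP_B = 3.879e+05/7.147e+05 = 0.543.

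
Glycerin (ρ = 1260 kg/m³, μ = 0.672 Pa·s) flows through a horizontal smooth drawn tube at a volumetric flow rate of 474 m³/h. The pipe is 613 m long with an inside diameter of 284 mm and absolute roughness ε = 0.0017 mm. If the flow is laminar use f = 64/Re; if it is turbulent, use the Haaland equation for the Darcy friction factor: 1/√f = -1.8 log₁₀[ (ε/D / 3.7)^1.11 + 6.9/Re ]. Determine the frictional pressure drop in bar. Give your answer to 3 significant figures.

ΔP ≈ 3.40 bar

Q = 474 m³/h = 474/3600 = 0.1317 m³/s.
Cross-sectional area A = πD²/4 = π(0.284)²/4 = 0.06335 m²; mean velocity V = Q/A = 0.1317/0.06335 = 2.078 m/s.
Reynolds number Re = ρVD/μ = 1260 · 2.078 · 0.284 / 0.672 = 1107.
Re < 2300 → laminar flow, so f = 64/Re = 64/1107 = 0.05782 (the turbulent correlation is not needed).
Darcy-Weisbach: ΔP = f(L/D)(ρV²/2) = 0.05782·(613/0.284)·(1260·2.078²/2) = 0.05782·2158·2722 = 3.397e+05 Pa.
ΔP = 3.397e+05 Pa = 3.40 bar.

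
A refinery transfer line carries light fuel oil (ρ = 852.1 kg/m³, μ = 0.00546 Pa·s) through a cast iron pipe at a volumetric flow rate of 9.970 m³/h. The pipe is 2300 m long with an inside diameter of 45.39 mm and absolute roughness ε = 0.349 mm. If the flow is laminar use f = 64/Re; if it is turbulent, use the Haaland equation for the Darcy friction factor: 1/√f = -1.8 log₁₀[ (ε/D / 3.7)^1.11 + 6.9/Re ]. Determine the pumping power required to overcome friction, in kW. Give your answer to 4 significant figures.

P ≈ 6.945 kW

Q = 9.970 m³/h = 9.970/3600 = 0.002769 m³/s.
Cross-sectional area A = πD²/4 = π(0.04539)²/4 = 0.001618 m²; mean velocity V = Q/A = 0.002769/0.001618 = 1.712 m/s.
Reynolds number Re = ρVD/μ = 852.1 · 1.712 · 0.04539 / 0.00546 = 1.212e+04.
Re > 4000 → turbulent. Relative roughness ε/D = 0.000349/0.04539 = 0.00769. Haaland: 1/√f = -1.8 log₁₀[(0.00769/3.7)^1.11 + 6.9/1.212e+04] = -1.8 log₁₀[0.00105 + 0.000569] = 5.022, so f = 0.03966.
Darcy-Weisbach: ΔP = f(L/D)(ρV²/2) = 0.03966·(2300/0.04539)·(852.1·1.712²/2) = 0.03966·5.067e+04·1248 = 2.508e+06 Pa.
Pumping power P = QΔP = 0.002769·2.508e+06 = 6945.4 W = 6.945 kW.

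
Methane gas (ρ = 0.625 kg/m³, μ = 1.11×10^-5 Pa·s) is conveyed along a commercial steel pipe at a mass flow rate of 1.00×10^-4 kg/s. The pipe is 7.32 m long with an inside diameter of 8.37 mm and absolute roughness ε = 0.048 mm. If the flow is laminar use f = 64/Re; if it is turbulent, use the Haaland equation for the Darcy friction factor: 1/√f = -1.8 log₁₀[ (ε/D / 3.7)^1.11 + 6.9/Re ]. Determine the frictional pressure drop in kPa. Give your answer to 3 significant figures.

A = πD²/4 = π(0.00837)²/4 = 5.502e-05 m²; mean velocity V = ṁ/(ρA) = 0.0001/(0.625 · 5.502e-05) = 2.908 m/s.
Reynolds number Re = ρVD/μ = 0.625 · 2.908 · 0.00837 / 1.11e-05 = 1370.
Re < 2300 → laminar flow, so f = 64/Re = 64/1370 = 0.0467 (the turbulent correlation is not needed).
Darcy-Weisbach: ΔP = f(L/D)(ρV²/2) = 0.0467·(7.32/0.00837)·(0.625·2.908²/2) = 0.0467·874.6·2.642 = 107.9 Pa.
ΔP = 107.9 Pa = 0.108 kPa.

ΔP ≈ 0.108 kPa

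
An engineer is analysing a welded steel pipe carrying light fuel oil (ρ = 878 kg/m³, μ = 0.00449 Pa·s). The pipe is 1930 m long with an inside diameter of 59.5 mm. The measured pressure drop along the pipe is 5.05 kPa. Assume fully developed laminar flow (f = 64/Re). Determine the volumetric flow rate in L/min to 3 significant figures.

Q ≈ 10.8 L/min

For laminar flow, f = 64/Re with Re = ρVD/μ, so Darcy-Weisbach reduces to ΔP = 32μLV/D². Solving for V: V = ΔP·D²/(32μL) = 5050·(0.0595)²/(32·0.00449·1930) = 0.06447 m/s.
Check: Re = ρVD/μ = 878·0.06447·0.0595/0.00449 = 750.1 < 2300, so the laminar assumption holds.
Q = V·A = 0.06447·(π/4·0.0595²) = 0.0001793 m³/s = 10.8 L/min.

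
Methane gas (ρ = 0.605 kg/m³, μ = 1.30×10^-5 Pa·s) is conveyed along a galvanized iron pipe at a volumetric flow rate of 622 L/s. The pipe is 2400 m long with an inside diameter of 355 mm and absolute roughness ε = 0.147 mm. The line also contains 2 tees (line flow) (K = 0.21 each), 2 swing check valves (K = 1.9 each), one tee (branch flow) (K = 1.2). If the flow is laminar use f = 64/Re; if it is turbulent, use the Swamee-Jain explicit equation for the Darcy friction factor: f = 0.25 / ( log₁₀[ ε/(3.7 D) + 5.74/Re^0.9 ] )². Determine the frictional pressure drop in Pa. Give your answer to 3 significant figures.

Q = 622 L/s = 622/1000 = 0.622 m³/s.
Cross-sectional area A = πD²/4 = π(0.355)²/4 = 0.09898 m²; mean velocity V = Q/A = 0.622/0.09898 = 6.284 m/s.
Reynolds number Re = ρVD/μ = 0.605 · 6.284 · 0.355 / 1.3e-05 = 1.038e+05.
Re > 4000 → turbulent. Relative roughness ε/D = 0.000147/0.355 = 0.000414. Swamee-Jain: f = 0.25/(log₁₀[0.000414/3.7 + 5.74/1.038e+05^0.9])² = 0.25/(log₁₀[0.000112 + 0.000175])² = 0.25/(-3.542)² = 0.01993.
Total minor-loss coefficient ΣK = 2·0.21 + 2·1.9 + 1·1.2 = 5.42.
ΔP = [f·L/D + ΣK]·(ρV²/2) = [0.01993·2400/0.355 + 5.42]·(0.605·6.284²/2) = [134.8 + 5.42]·11.95 = 1675 Pa.

ΔP ≈ 1670 Pa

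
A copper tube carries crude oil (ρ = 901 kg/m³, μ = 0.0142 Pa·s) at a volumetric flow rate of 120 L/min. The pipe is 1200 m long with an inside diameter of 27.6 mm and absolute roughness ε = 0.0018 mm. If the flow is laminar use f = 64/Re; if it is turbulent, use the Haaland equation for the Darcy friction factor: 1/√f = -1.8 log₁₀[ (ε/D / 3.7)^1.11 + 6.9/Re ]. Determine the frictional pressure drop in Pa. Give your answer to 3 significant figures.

Q = 120 L/min = 120/60000 = 0.002 m³/s.
Cross-sectional area A = πD²/4 = π(0.0276)²/4 = 0.0005983 m²; mean velocity V = Q/A = 0.002/0.0005983 = 3.343 m/s.
Reynolds number Re = ρVD/μ = 901 · 3.343 · 0.0276 / 0.0142 = 5854.
Re > 4000 → turbulent. Relative roughness ε/D = 1.8e-06/0.0276 = 6.52e-05. Haaland: 1/√f = -1.8 log₁₀[(6.52e-05/3.7)^1.11 + 6.9/5854] = -1.8 log₁₀[5.29e-06 + 0.00118] = 5.268, so f = 0.03603.
Darcy-Weisbach: ΔP = f(L/D)(ρV²/2) = 0.03603·(1200/0.0276)·(901·3.343²/2) = 0.03603·4.348e+04·5034 = 7.887e+06 Pa.

ΔP ≈ 7.89×10^6 Pa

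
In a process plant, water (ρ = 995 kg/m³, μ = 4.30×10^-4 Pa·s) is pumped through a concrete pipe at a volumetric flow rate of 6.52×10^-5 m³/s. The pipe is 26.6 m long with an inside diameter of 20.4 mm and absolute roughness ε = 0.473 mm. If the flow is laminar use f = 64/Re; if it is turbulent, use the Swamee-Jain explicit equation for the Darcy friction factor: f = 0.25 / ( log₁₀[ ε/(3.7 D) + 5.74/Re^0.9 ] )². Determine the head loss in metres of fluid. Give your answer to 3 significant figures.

Cross-sectional area A = πD²/4 = π(0.0204)²/4 = 0.0003269 m²; mean velocity V = Q/A = 6.52e-05/0.0003269 = 0.1995 m/s.
Reynolds number Re = ρVD/μ = 995 · 0.1995 · 0.0204 / 0.00043 = 9416.
Re > 4000 → turbulent. Relative roughness ε/D = 0.000473/0.0204 = 0.0232. Swamee-Jain: f = 0.25/(log₁₀[0.0232/3.7 + 5.74/9416^0.9])² = 0.25/(log₁₀[0.00627 + 0.00152])² = 0.25/(-2.109)² = 0.05623.
Darcy-Weisbach: ΔP = f(L/D)(ρV²/2) = 0.05623·(26.6/0.0204)·(995·0.1995²/2) = 0.05623·1304·19.8 = 1451 Pa.
Head loss h_f = ΔP/(ρg) = 1451/(995·9.81) = 0.149 m.

h_f ≈ 0.149 m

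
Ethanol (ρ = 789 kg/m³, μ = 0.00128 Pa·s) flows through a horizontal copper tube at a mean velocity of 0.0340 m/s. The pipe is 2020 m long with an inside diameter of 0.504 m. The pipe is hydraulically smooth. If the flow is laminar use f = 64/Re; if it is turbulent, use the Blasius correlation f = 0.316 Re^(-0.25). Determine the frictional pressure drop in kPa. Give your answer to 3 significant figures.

Reynolds number Re = ρVD/μ = 789 · 0.034 · 0.504 / 0.00128 = 1.056e+04.
Re > 4000 → turbulent. Smooth-pipe (Blasius): f = 0.316 Re^(-0.25) = 0.316/(1.056e+04)^0.25 = 0.03117.
Darcy-Weisbach: ΔP = f(L/D)(ρV²/2) = 0.03117·(2020/0.504)·(789·0.034²/2) = 0.03117·4008·0.456 = 56.97 Pa.
ΔP = 56.97 Pa = 0.0570 kPa.

ΔP ≈ 0.0570 kPa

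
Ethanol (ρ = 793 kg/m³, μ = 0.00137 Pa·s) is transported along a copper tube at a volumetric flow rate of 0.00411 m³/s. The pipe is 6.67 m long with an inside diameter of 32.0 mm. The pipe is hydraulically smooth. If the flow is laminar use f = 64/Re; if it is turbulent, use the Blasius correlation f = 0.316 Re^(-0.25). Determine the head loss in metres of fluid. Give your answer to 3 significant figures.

Cross-sectional area A = πD²/4 = π(0.032)²/4 = 0.0008042 m²; mean velocity V = Q/A = 0.00411/0.0008042 = 5.11 m/s.
Reynolds number Re = ρVD/μ = 793 · 5.11 · 0.032 / 0.00137 = 9.466e+04.
Re > 4000 → turbulent. Smooth-pipe (Blasius): f = 0.316 Re^(-0.25) = 0.316/(9.466e+04)^0.25 = 0.01802.
Darcy-Weisbach: ΔP = f(L/D)(ρV²/2) = 0.01802·(6.67/0.032)·(793·5.11²/2) = 0.01802·208.4·1.035e+04 = 3.888e+04 Pa.
Head loss h_f = ΔP/(ρg) = 3.888e+04/(793·9.81) = 5.00 m.

h_f ≈ 5.00 m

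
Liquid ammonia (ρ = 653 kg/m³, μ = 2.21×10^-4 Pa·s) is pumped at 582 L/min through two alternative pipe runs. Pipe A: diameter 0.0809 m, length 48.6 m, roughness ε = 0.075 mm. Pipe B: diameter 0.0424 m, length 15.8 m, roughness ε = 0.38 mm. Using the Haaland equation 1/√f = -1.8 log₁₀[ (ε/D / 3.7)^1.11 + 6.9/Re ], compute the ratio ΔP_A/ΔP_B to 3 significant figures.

Pipe A: V = Q/A = 0.0097/0.00514 = 1.887 m/s; Re = 4.511e+05; ε/D = 0.000927; Haaland → f = 0.01992; ΔP_A = f(L/D)(ρV²/2) = 1.392e+04 Pa.
Pipe B: V = Q/A = 0.0097/0.001412 = 6.87 m/s; Re = 8.607e+05; ε/D = 0.00896; Haaland → f = 0.03668; ΔP_B = f(L/D)(ρV²/2) = 2.106e+05 Pa.
ΔP_A/ΔP_B = 1.392e+04/2.106e+05 = 0.0661.

ΔP_A/ΔP_B ≈ 0.0661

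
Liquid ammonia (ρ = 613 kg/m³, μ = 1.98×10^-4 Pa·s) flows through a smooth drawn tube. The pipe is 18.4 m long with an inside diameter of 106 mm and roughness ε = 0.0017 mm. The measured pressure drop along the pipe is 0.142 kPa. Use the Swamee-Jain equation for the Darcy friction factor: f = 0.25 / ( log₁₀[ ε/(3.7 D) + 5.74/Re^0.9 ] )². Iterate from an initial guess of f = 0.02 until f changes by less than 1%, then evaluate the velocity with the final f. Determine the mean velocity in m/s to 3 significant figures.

Rearranging Darcy-Weisbach: V = √(2·ΔP·D/(f·L·ρ)). With ε/D = 1.7e-06/0.106 = 1.6e-05, iterate starting from f = 0.02:
  f = 0.02 → V = √(2·142·0.106/(0.02·18.4·613)) = 0.3653 m/s; Re = ρVD/μ = 1.199e+05; f → 0.01731
  f = 0.01731 → V = 0.3926 m/s; Re = 1.288e+05; f → 0.01707
  f = 0.01707 → V = 0.3955 m/s; Re = 1.298e+05; f → 0.01704
Converged (Δf/f < 1%). With the final f = 0.01704: V = √(2·142·0.106/(0.01704·18.4·613)) = 0.3957 m/s.

V ≈ 0.396 m/s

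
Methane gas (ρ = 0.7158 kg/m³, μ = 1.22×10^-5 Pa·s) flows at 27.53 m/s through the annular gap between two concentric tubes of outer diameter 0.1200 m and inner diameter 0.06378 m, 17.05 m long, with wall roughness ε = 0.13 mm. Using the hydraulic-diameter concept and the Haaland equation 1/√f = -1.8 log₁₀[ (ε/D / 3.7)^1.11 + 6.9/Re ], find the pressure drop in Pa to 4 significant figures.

Hydraulic diameter D_h = 4A/P = D_o - D_i = 0.12 - 0.06378 = 0.05622 m.
Re = ρVD_h/μ = 0.7158·27.53·0.05622/1.22e-05 = 9.081e+04.
ε/D_h = 0.00013/0.05622 = 0.00231; Haaland gives 1/√f = -1.8 log₁₀[0.000278+7.6e-05] = 6.213, so f = 0.02591.
ΔP = f(L/D_h)(ρV²/2) = 0.02591·17.05/0.05622·271.3 = 2131 Pa.

ΔP ≈ 2131 Pa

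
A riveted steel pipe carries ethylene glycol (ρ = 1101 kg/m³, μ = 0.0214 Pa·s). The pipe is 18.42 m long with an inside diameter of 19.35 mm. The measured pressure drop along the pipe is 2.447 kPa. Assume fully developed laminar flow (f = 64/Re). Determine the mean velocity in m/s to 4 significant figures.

V ≈ 0.07263 m/s

For laminar flow, f = 64/Re with Re = ρVD/μ, so Darcy-Weisbach reduces to ΔP = 32μLV/D². Solving for V: V = ΔP·D²/(32μL) = 2447·(0.01935)²/(32·0.0214·18.42) = 0.07263 m/s.
Check: Re = ρVD/μ = 1101·0.07263·0.01935/0.0214 = 72.31 < 2300, so the laminar assumption holds.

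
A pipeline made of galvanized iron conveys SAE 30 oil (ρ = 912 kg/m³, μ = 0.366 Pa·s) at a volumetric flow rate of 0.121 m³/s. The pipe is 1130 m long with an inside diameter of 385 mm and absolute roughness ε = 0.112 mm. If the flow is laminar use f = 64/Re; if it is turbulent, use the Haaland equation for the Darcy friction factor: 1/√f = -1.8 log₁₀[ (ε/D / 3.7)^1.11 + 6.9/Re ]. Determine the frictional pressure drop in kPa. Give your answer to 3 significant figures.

ΔP ≈ 92.8 kPa

Cross-sectional area A = πD²/4 = π(0.385)²/4 = 0.1164 m²; mean velocity V = Q/A = 0.121/0.1164 = 1.039 m/s.
Reynolds number Re = ρVD/μ = 912 · 1.039 · 0.385 / 0.366 = 997.1.
Re < 2300 → laminar flow, so f = 64/Re = 64/997.1 = 0.06418 (the turbulent correlation is not needed).
Darcy-Weisbach: ΔP = f(L/D)(ρV²/2) = 0.06418·(1130/0.385)·(912·1.039²/2) = 0.06418·2935·492.6 = 9.28e+04 Pa.
ΔP = 9.28e+04 Pa = 92.8 kPa.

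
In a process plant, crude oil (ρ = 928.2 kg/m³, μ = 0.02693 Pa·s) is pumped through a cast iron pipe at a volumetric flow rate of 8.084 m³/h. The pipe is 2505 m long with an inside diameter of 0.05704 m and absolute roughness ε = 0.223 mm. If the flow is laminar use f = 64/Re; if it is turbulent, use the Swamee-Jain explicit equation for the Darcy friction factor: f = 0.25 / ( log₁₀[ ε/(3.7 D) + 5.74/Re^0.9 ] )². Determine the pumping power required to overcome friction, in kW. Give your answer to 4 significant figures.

P ≈ 1.309 kW

Q = 8.084 m³/h = 8.084/3600 = 0.002246 m³/s.
Cross-sectional area A = πD²/4 = π(0.05704)²/4 = 0.002555 m²; mean velocity V = Q/A = 0.002246/0.002555 = 0.8788 m/s.
Reynolds number Re = ρVD/μ = 928.2 · 0.8788 · 0.05704 / 0.0269 = 1728.
Re < 2300 → laminar flow, so f = 64/Re = 64/1728 = 0.03704 (the turbulent correlation is not needed).
Darcy-Weisbach: ΔP = f(L/D)(ρV²/2) = 0.03704·(2505/0.05704)·(928.2·0.8788²/2) = 0.03704·4.392e+04·358.4 = 5.831e+05 Pa.
Pumping power P = QΔP = 0.002246·5.831e+05 = 1309.3 W = 1.309 kW.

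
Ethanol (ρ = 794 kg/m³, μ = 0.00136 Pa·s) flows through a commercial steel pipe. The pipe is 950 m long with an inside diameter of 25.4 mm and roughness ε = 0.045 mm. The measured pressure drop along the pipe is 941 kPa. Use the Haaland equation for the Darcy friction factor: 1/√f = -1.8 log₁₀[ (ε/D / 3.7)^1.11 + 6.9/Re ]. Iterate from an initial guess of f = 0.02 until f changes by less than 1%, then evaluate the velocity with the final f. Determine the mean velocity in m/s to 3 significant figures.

Rearranging Darcy-Weisbach: V = √(2·ΔP·D/(f·L·ρ)). With ε/D = 4.5e-05/0.0254 = 0.00177, iterate starting from f = 0.02:
  f = 0.02 → V = √(2·9.41e+05·0.0254/(0.02·950·794)) = 1.78 m/s; Re = ρVD/μ = 2.64e+04; f → 0.02784
  f = 0.02784 → V = 1.509 m/s; Re = 2.238e+04; f → 0.02854
  f = 0.02854 → V = 1.49 m/s; Re = 2.21e+04; f → 0.0286
Converged (Δf/f < 1%). With the final f = 0.0286: V = √(2·9.41e+05·0.0254/(0.0286·950·794)) = 1.489 m/s.

V ≈ 1.49 m/s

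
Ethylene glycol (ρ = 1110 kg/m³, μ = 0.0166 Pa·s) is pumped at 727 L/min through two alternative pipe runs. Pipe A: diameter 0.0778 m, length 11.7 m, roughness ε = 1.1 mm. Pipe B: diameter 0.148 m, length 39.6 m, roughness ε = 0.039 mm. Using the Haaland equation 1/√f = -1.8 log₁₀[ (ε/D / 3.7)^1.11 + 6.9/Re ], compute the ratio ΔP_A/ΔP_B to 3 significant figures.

ΔP_A/ΔP_B ≈ 9.86

Pipe A: V = Q/A = 0.01212/0.004754 = 2.549 m/s; Re = 1.326e+04; ε/D = 0.0141; Haaland → f = 0.04614; ΔP_A = f(L/D)(ρV²/2) = 2.502e+04 Pa.
Pipe B: V = Q/A = 0.01212/0.0172 = 0.7043 m/s; Re = 6970; ε/D = 0.000264; Haaland → f = 0.03444; ΔP_B = f(L/D)(ρV²/2) = 2537 Pa.
ΔP_A/ΔP_B = 2.502e+04/2537 = 9.86.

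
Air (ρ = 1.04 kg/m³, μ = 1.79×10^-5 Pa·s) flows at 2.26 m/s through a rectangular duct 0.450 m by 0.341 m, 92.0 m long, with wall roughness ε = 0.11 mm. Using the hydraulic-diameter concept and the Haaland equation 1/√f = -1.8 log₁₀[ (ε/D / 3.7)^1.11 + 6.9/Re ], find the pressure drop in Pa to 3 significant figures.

ΔP ≈ 13.5 Pa

Hydraulic diameter D_h = 4A/P = 4·(0.45·0.341)/(2·(0.45+0.341)) = 0.6138/1.582 = 0.388 m.
Re = ρVD_h/μ = 1.04·2.26·0.388/1.79e-05 = 5.095e+04.
ε/D_h = 0.00011/0.388 = 0.000284; Haaland gives 1/√f = -1.8 log₁₀[2.7e-05+0.000135] = 6.821, so f = 0.0215.
ΔP = f(L/D_h)(ρV²/2) = 0.0215·92/0.388·2.656 = 13.54 Pa.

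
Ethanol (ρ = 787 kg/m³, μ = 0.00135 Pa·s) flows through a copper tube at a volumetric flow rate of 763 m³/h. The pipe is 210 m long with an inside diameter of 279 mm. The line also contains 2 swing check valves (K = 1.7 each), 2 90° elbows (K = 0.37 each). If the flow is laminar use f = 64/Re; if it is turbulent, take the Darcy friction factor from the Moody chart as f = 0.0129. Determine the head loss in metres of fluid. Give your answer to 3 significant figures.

h_f ≈ 8.48 m

Q = 763 m³/h = 763/3600 = 0.2119 m³/s.
Cross-sectional area A = πD²/4 = π(0.279)²/4 = 0.06114 m²; mean velocity V = Q/A = 0.2119/0.06114 = 3.467 m/s.
Reynolds number Re = ρVD/μ = 787 · 3.467 · 0.279 / 0.00135 = 5.639e+05.
Re > 4000 → turbulent; use the Moody-chart value f = 0.0129.
Total minor-loss coefficient ΣK = 2·1.7 + 2·0.37 = 4.14.
ΔP = [f·L/D + ΣK]·(ρV²/2) = [0.0129·210/0.279 + 4.14]·(787·3.467²/2) = [9.71 + 4.14]·4729 = 6.55e+04 Pa.
Head loss h_f = ΔP/(ρg) = 6.55e+04/(787·9.81) = 8.48 m.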